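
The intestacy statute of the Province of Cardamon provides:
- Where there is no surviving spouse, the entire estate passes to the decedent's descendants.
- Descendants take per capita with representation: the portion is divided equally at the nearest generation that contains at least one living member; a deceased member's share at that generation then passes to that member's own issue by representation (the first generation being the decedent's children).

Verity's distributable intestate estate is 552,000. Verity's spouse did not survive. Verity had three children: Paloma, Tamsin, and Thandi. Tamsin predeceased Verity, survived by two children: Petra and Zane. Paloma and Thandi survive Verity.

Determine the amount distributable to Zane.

Zane receives 92,000.

The entire 552,000 passes to the descendants.
That amount (552,000) is divided into 3 shares of 184,000: Paloma and Thandi each take 184,000; Tamsin's 184,000 share passes to Tamsin's issue.
Tamsin's share (184,000) is divided into 2 shares of 92,000: Petra and Zane each take 92,000.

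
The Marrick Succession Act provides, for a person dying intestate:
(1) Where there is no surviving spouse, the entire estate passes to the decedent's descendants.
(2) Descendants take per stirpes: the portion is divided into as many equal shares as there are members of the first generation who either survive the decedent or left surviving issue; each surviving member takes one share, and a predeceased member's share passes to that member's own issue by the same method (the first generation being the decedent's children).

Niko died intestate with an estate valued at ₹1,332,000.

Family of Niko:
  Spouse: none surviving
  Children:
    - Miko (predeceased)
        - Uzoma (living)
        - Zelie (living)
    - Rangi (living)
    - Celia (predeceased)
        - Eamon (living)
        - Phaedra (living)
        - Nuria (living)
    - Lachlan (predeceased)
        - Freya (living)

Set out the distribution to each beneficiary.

Uzoma: ₹166,500; Zelie: ₹166,500; Rangi: ₹333,000; Eamon: ₹111,000; Phaedra: ₹111,000; Nuria: ₹111,000; Freya: ₹333,000

The entire ₹1,332,000 passes to the descendants.
That amount (₹1,332,000) is divided into 4 shares of ₹333,000: Rangi takes ₹333,000; Miko's ₹333,000 share passes to Miko's issue; Celia's ₹333,000 share passes to Celia's issue; Lachlan's ₹333,000 share passes to Lachlan's issue.
Miko's share (₹333,000) is divided into 2 shares of ₹166,500: Uzoma and Zelie each take ₹166,500.
Celia's share (₹333,000) is divided into 3 shares of ₹111,000: Eamon, Phaedra, and Nuria each take ₹111,000.
Lachlan's share (₹333,000) passes entirely to Freya.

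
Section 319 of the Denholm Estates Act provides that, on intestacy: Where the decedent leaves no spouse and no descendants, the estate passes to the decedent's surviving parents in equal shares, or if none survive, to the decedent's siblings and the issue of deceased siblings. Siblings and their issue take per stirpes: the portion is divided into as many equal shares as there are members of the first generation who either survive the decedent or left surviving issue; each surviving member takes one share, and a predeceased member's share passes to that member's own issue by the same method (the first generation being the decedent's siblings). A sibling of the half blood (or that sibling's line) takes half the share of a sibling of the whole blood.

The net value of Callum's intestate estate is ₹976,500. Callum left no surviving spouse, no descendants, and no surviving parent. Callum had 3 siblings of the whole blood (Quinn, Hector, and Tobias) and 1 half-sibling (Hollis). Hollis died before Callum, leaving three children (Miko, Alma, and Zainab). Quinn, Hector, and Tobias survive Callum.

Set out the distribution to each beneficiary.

The entire ₹976,500 passes to the siblings and their issue.
Counting each half-blood sibling's line as half a unit, there are 7/2 units in ₹976,500, so one unit is ₹279,000. Whole-blood lines (Quinn, Hector, and Tobias) take ₹279,000 each; half-blood lines (Hollis) take ₹139,500 each.
Hollis's share (₹139,500) is divided into 3 shares of ₹46,500: Miko, Alma, and Zainab each take ₹46,500.

Quinn: ₹279,000; Miko: ₹46,500; Alma: ₹46,500; Zainab: ₹46,500; Hector: ₹279,000; Tobias: ₹279,000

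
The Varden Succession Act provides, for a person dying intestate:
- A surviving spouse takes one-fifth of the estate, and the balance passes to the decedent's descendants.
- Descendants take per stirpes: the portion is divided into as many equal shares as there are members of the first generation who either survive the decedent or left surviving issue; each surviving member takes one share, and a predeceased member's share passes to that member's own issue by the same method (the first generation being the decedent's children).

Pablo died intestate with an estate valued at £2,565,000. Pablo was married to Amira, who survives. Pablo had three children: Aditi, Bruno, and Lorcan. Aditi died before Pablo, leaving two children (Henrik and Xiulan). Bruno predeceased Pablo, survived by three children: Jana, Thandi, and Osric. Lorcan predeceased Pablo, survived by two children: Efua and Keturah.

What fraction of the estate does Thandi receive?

Thandi receives 4/45 of the estate.

Amira takes one-fifth of £2,565,000 = £513,000. The remaining £2,052,000 passes to the descendants.
The descendants' portion (£2,052,000) is divided into 3 shares of £684,000: Aditi's £684,000 share passes to Aditi's issue; Bruno's £684,000 share passes to Bruno's issue; Lorcan's £684,000 share passes to Lorcan's issue.
Aditi's share (£684,000) is divided into 2 shares of £342,000: Henrik and Xiulan each take £342,000.
Bruno's share (£684,000) is divided into 3 shares of £228,000: Jana, Thandi, and Osric each take £228,000.
Lorcan's share (£684,000) is divided into 2 shares of £342,000: Efua and Keturah each take £342,000.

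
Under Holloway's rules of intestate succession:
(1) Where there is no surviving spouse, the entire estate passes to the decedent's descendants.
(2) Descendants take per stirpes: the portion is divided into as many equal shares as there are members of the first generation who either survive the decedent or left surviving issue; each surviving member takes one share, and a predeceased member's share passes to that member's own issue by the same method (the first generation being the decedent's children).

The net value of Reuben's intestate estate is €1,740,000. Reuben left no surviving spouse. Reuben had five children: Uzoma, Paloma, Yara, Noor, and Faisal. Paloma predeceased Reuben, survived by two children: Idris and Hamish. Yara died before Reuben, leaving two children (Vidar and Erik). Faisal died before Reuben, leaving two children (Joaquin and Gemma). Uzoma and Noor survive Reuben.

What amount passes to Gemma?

The entire €1,740,000 passes to the descendants.
That amount (€1,740,000) is divided into 5 shares of €348,000: Uzoma and Noor each take €348,000; Paloma's €348,000 share passes to Paloma's issue; Yara's €348,000 share passes to Yara's issue; Faisal's €348,000 share passes to Faisal's issue.
Paloma's share (€348,000) is divided into 2 shares of €174,000: Idris and Hamish each take €174,000.
Yara's share (€348,000) is divided into 2 shares of €174,000: Vidar and Erik each take €174,000.
Faisal's share (€348,000) is divided into 2 shares of €174,000: Joaquin and Gemma each take €174,000.

Gemma receives €174,000.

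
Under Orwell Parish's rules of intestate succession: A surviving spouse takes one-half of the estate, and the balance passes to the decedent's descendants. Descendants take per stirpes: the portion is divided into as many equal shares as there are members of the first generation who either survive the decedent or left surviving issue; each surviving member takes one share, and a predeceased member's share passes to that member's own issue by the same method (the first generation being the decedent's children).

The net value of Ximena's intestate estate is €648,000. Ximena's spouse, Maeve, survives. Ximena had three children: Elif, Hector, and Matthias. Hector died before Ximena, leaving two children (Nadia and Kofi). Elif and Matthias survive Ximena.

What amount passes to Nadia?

Maeve takes one-half of €648,000 = €324,000. The remaining €324,000 passes to the descendants.
The descendants' portion (€324,000) is divided into 3 shares of €108,000: Elif and Matthias each take €108,000; Hector's €108,000 share passes to Hector's issue.
Hector's share (€108,000) is divided into 2 shares of €54,000: Nadia and Kofi each take €54,000.

Nadia receives €54,000.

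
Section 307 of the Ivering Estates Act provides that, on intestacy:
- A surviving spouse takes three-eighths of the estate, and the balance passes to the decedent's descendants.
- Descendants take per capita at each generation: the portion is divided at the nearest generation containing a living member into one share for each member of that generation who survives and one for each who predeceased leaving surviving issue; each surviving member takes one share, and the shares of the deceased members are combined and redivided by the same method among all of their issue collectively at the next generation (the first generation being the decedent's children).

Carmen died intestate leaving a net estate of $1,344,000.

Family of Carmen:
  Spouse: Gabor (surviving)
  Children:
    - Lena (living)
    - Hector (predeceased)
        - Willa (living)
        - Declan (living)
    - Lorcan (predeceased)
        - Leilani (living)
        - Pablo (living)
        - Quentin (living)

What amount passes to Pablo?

Pablo receives $112,000.

Gabor takes three-eighths of $1,344,000 = $504,000. The remaining $840,000 passes to the descendants.
The descendants' portion ($840,000) is divided at the children's generation into 3 shares of $280,000. Lena takes $280,000. The 2 shares of the deceased (Hector and Lorcan) are combined into a pool of $560,000.
That pool ($560,000) is divided at the grandchildren's generation equally among Willa, Declan, Leilani, Pablo, and Quentin: $112,000 each.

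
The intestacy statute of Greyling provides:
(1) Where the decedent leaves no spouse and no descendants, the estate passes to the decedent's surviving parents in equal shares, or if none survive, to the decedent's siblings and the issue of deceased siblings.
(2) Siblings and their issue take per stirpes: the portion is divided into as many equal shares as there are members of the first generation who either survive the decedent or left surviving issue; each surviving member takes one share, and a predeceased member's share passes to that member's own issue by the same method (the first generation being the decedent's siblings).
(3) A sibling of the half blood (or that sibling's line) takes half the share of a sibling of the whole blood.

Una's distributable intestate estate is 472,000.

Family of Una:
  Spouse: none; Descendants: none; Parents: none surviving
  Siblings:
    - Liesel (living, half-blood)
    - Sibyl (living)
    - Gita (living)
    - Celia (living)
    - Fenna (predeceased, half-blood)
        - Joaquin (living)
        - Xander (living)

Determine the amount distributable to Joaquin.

The entire 472,000 passes to the siblings and their issue.
Counting each half-blood sibling's line as half a unit, there are 4 units in 472,000, so one unit is 118,000. Whole-blood lines (Sibyl, Gita, and Celia) take 118,000 each; half-blood lines (Liesel and Fenna) take 59,000 each.
Fenna's share (59,000) is divided into 2 shares of 29,500: Joaquin and Xander each take 29,500.

Joaquin receives 29,500.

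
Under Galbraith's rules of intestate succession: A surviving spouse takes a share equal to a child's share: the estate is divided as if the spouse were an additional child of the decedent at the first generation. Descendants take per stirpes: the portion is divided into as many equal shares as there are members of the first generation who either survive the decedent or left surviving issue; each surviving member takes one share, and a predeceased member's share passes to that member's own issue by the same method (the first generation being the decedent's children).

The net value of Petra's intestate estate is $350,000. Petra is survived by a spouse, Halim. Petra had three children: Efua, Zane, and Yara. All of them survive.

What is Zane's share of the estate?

The spouse counts as an additional share at the children's level, so there are 4 primary shares of $87,500. Halim takes one such share ($87,500).
The children's combined portion ($262,500) is divided into 3 shares of $87,500: Efua, Zane, and Yara each take $87,500.

Zane receives $87,500.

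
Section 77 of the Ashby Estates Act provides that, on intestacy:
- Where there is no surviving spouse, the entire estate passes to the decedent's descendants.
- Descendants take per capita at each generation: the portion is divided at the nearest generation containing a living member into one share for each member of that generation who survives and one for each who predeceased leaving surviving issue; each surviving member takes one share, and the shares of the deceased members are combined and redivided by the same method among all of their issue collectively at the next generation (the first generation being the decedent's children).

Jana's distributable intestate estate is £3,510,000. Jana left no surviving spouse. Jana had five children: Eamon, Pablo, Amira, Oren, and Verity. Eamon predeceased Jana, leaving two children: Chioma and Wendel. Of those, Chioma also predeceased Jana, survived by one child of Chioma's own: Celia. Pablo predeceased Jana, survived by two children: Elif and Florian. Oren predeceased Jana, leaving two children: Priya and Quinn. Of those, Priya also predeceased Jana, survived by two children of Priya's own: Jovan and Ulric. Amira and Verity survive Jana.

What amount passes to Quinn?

The entire £3,510,000 passes to the descendants.
That amount (£3,510,000) is divided at the children's generation into 5 shares of £702,000. Amira and Verity each take £702,000. The 3 shares of the deceased (Eamon, Pablo, and Oren) are combined into a pool of £2,106,000.
That pool (£2,106,000) is divided at the grandchildren's generation into 6 shares of £351,000. Wendel, Elif, Florian, and Quinn each take £351,000. The 2 shares of the deceased (Chioma and Priya) are combined into a pool of £702,000.
That pool (£702,000) is divided at the great-grandchildren's generation equally among Celia, Jovan, and Ulric: £234,000 each.

Quinn receives £351,000.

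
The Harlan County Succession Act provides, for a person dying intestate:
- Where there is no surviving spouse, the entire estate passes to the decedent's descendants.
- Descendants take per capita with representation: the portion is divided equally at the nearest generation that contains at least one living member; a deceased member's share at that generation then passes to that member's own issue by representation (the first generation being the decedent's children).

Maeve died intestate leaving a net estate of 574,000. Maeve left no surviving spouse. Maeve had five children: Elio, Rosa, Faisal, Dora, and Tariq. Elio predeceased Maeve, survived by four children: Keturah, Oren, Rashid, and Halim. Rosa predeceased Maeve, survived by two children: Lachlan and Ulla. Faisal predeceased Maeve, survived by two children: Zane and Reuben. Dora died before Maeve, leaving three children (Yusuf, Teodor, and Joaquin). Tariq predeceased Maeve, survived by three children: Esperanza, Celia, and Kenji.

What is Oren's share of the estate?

Oren receives 41,000.

The entire 574,000 passes to the descendants.
No child survives, so the initial division is made at the grandchildren's generation.
That amount (574,000) is divided into 14 shares of 41,000: Keturah, Oren, Rashid, Halim, Lachlan, Ulla, Zane, Reuben, Yusuf, Teodor, Joaquin, Esperanza, Celia, and Kenji each take 41,000.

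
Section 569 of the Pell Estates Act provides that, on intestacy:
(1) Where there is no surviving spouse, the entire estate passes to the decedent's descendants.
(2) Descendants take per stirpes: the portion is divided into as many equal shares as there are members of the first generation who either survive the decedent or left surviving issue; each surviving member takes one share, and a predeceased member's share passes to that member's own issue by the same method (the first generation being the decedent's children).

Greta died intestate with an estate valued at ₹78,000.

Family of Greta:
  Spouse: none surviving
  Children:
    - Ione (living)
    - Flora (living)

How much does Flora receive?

The entire ₹78,000 passes to the descendants.
That amount (₹78,000) is divided into 2 shares of ₹39,000: Ione and Flora each take ₹39,000.

Flora receives ₹39,000.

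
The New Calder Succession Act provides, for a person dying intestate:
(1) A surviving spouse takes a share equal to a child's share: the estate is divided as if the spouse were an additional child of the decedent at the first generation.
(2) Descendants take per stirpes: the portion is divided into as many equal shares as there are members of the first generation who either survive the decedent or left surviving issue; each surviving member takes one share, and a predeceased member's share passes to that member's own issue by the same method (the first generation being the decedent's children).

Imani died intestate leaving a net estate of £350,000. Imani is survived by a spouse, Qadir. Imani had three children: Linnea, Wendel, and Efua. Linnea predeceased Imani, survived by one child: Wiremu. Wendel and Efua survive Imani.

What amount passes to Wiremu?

The spouse counts as an additional share at the children's level, so there are 4 primary shares of £87,500. Qadir takes one such share (£87,500).
The children's combined portion (£262,500) is divided into 3 shares of £87,500: Wendel and Efua each take £87,500; Linnea's £87,500 share passes to Linnea's issue.
Linnea's share (£87,500) passes entirely to Wiremu.

Wiremu receives £87,500.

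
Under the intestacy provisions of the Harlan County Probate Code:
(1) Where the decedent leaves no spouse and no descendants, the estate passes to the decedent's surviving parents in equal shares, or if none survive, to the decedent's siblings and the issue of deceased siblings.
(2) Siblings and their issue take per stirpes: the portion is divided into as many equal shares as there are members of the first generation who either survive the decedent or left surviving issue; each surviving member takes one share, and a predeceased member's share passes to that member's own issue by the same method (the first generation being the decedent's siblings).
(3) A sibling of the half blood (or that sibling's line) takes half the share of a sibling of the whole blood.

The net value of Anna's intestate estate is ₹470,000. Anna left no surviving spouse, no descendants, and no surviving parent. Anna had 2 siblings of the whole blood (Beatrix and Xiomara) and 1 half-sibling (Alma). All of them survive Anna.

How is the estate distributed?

The entire ₹470,000 passes to the siblings and their issue.
Counting each half-blood sibling's line as half a unit, there are 5/2 units in ₹470,000, so one unit is ₹188,000. Whole-blood lines (Beatrix and Xiomara) take ₹188,000 each; half-blood lines (Alma) take ₹94,000 each.

Alma: ₹94,000; Beatrix: ₹188,000; Xiomara: ₹188,000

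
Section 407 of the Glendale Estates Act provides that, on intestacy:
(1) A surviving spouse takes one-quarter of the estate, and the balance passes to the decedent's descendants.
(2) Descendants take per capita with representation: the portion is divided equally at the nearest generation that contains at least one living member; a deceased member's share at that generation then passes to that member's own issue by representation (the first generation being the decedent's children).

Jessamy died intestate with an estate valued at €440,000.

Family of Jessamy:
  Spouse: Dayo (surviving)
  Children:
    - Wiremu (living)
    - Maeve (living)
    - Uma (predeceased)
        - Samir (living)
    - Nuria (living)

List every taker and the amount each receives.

Dayo: €110,000; Wiremu: €82,500; Maeve: €82,500; Samir: €82,500; Nuria: €82,500

Dayo takes one-quarter of €440,000 = €110,000. The remaining €330,000 passes to the descendants.
The descendants' portion (€330,000) is divided into 4 shares of €82,500: Wiremu, Maeve, and Nuria each take €82,500; Uma's €82,500 share passes to Uma's issue.
Uma's share (€82,500) passes entirely to Samir.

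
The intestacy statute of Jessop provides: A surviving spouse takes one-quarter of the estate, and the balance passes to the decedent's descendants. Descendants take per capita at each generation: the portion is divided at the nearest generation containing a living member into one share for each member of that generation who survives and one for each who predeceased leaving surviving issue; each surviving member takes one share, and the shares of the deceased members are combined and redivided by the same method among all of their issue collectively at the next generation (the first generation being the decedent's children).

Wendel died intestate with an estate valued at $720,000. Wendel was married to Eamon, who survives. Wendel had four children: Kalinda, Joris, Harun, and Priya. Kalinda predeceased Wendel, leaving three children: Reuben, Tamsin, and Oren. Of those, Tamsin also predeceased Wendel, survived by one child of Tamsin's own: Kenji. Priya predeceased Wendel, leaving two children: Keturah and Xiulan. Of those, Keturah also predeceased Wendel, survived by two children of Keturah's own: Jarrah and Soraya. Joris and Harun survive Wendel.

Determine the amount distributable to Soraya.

Eamon takes one-quarter of $720,000 = $180,000. The remaining $540,000 passes to the descendants.
The descendants' portion ($540,000) is divided at the children's generation into 4 shares of $135,000. Joris and Harun each take $135,000. The 2 shares of the deceased (Kalinda and Priya) are combined into a pool of $270,000.
That pool ($270,000) is divided at the grandchildren's generation into 5 shares of $54,000. Reuben, Oren, and Xiulan each take $54,000. The 2 shares of the deceased (Tamsin and Keturah) are combined into a pool of $108,000.
That pool ($108,000) is divided at the great-grandchildren's generation equally among Kenji, Jarrah, and Soraya: $36,000 each.

Soraya receives $36,000.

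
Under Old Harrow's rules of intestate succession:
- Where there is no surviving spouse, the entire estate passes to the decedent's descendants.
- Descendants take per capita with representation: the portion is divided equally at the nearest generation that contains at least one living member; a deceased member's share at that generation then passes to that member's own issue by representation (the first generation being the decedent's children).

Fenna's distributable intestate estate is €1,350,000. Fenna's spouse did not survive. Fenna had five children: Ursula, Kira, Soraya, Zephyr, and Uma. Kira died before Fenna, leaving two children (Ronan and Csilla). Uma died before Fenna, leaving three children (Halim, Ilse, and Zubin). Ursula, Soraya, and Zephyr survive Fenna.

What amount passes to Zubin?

Zubin receives €90,000.

The entire €1,350,000 passes to the descendants.
That amount (€1,350,000) is divided into 5 shares of €270,000: Ursula, Soraya, and Zephyr each take €270,000; Kira's €270,000 share passes to Kira's issue; Uma's €270,000 share passes to Uma's issue.
Kira's share (€270,000) is divided into 2 shares of €135,000: Ronan and Csilla each take €135,000.
Uma's share (€270,000) is divided into 3 shares of €90,000: Halim, Ilse, and Zubin each take €90,000.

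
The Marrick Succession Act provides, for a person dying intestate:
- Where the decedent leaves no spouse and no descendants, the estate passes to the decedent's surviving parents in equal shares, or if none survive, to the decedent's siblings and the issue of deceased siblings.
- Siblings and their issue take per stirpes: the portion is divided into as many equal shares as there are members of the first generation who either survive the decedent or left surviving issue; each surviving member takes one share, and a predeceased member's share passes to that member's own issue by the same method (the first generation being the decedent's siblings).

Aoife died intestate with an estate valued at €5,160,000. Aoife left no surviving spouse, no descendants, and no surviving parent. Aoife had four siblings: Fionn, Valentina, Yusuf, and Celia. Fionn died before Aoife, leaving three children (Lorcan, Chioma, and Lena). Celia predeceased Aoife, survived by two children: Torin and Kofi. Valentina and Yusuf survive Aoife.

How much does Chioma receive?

Chioma receives €430,000.

The entire €5,160,000 passes to the siblings and their issue.
That amount (€5,160,000) is divided into 4 shares of €1,290,000: Valentina and Yusuf each take €1,290,000; Fionn's €1,290,000 share passes to Fionn's issue; Celia's €1,290,000 share passes to Celia's issue.
Fionn's share (€1,290,000) is divided into 3 shares of €430,000: Lorcan, Chioma, and Lena each take €430,000.
Celia's share (€1,290,000) is divided into 2 shares of €645,000: Torin and Kofi each take €645,000.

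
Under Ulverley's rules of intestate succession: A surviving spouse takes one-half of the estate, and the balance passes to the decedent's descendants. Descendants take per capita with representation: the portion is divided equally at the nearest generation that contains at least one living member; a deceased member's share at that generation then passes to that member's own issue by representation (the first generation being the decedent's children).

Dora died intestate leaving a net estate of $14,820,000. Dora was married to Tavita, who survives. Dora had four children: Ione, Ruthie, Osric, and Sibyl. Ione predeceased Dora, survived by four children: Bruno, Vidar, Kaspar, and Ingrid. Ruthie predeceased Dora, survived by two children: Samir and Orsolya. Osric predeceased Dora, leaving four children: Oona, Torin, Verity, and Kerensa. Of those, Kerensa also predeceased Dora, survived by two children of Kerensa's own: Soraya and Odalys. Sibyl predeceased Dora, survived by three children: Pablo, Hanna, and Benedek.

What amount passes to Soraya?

Soraya receives $285,000.

Tavita takes one-half of $14,820,000 = $7,410,000. The remaining $7,410,000 passes to the descendants.
No child survives, so the initial division is made at the grandchildren's generation.
The descendants' portion ($7,410,000) is divided into 13 shares of $570,000: Bruno, Vidar, Kaspar, Ingrid, Samir, Orsolya, Oona, Torin, Verity, Pablo, Hanna, and Benedek each take $570,000; Kerensa's $570,000 share passes to Kerensa's issue.
Kerensa's share ($570,000) is divided into 2 shares of $285,000: Soraya and Odalys each take $285,000.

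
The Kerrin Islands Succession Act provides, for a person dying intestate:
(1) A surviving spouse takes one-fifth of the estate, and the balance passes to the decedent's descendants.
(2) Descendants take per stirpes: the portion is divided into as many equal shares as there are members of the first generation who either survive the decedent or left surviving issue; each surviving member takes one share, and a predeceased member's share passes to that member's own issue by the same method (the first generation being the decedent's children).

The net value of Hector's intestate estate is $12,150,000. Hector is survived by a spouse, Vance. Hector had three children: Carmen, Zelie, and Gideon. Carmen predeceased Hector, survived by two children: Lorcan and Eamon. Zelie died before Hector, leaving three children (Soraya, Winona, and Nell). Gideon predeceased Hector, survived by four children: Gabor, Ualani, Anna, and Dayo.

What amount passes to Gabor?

Vance takes one-fifth of $12,150,000 = $2,430,000. The remaining $9,720,000 passes to the descendants.
The descendants' portion ($9,720,000) is divided into 3 shares of $3,240,000: Carmen's $3,240,000 share passes to Carmen's issue; Zelie's $3,240,000 share passes to Zelie's issue; Gideon's $3,240,000 share passes to Gideon's issue.
Carmen's share ($3,240,000) is divided into 2 shares of $1,620,000: Lorcan and Eamon each take $1,620,000.
Zelie's share ($3,240,000) is divided into 3 shares of $1,080,000: Soraya, Winona, and Nell each take $1,080,000.
Gideon's share ($3,240,000) is divided into 4 shares of $810,000: Gabor, Ualani, Anna, and Dayo each take $810,000.

Gabor receives $810,000.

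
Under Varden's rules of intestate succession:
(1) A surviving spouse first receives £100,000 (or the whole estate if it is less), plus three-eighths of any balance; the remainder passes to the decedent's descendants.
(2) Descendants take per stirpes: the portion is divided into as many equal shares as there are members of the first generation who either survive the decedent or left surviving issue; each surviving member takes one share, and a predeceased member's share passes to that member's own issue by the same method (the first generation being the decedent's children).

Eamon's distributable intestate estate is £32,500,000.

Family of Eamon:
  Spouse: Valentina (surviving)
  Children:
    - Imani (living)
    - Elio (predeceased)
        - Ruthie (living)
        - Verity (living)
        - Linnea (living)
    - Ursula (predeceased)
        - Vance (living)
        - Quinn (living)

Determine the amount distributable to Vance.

Vance receives £3,375,000.

Valentina first takes £100,000, leaving a balance of £32,400,000. Valentina then takes three-eighths of the balance (£12,150,000), for a total of £12,250,000. The remaining £20,250,000 passes to the descendants.
The descendants' portion (£20,250,000) is divided into 3 shares of £6,750,000: Imani takes £6,750,000; Elio's £6,750,000 share passes to Elio's issue; Ursula's £6,750,000 share passes to Ursula's issue.
Elio's share (£6,750,000) is divided into 3 shares of £2,250,000: Ruthie, Verity, and Linnea each take £2,250,000.
Ursula's share (£6,750,000) is divided into 2 shares of £3,375,000: Vance and Quinn each take £3,375,000.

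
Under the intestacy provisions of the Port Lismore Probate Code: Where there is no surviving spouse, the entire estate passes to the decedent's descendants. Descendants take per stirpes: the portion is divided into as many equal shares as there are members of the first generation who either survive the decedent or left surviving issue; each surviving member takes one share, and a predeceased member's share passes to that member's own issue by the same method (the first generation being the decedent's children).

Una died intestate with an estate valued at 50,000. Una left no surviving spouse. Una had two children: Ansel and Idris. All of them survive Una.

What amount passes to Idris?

Idris receives 25,000.

The entire 50,000 passes to the descendants.
That amount (50,000) is divided into 2 shares of 25,000: Ansel and Idris each take 25,000.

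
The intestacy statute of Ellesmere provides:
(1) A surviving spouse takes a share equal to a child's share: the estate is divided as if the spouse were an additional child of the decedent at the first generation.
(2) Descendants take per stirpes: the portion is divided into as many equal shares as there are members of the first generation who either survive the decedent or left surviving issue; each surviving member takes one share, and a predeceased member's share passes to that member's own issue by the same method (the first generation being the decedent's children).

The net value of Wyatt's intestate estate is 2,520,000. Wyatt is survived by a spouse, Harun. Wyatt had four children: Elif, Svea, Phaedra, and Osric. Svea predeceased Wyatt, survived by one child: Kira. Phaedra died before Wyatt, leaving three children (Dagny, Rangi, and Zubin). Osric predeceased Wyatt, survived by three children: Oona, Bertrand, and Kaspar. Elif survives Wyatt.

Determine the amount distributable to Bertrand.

The spouse counts as an additional share at the children's level, so there are 5 primary shares of 504,000. Harun takes one such share (504,000).
The children's combined portion (2,016,000) is divided into 4 shares of 504,000: Elif takes 504,000; Svea's 504,000 share passes to Svea's issue; Phaedra's 504,000 share passes to Phaedra's issue; Osric's 504,000 share passes to Osric's issue.
Svea's share (504,000) passes entirely to Kira.
Phaedra's share (504,000) is divided into 3 shares of 168,000: Dagny, Rangi, and Zubin each take 168,000.
Osric's share (504,000) is divided into 3 shares of 168,000: Oona, Bertrand, and Kaspar each take 168,000.

Bertrand receives 168,000.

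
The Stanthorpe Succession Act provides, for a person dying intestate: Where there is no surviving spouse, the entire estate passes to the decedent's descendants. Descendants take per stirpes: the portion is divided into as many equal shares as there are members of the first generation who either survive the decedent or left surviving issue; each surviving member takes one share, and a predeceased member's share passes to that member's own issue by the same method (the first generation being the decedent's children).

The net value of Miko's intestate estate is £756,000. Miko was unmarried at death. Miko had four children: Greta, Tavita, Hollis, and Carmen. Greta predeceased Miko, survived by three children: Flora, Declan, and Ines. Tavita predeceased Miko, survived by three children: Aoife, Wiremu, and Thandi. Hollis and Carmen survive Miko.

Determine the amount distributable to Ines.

The entire £756,000 passes to the descendants.
That amount (£756,000) is divided into 4 shares of £189,000: Hollis and Carmen each take £189,000; Greta's £189,000 share passes to Greta's issue; Tavita's £189,000 share passes to Tavita's issue.
Greta's share (£189,000) is divided into 3 shares of £63,000: Flora, Declan, and Ines each take £63,000.
Tavita's share (£189,000) is divided into 3 shares of £63,000: Aoife, Wiremu, and Thandi each take £63,000.

Ines receives £63,000.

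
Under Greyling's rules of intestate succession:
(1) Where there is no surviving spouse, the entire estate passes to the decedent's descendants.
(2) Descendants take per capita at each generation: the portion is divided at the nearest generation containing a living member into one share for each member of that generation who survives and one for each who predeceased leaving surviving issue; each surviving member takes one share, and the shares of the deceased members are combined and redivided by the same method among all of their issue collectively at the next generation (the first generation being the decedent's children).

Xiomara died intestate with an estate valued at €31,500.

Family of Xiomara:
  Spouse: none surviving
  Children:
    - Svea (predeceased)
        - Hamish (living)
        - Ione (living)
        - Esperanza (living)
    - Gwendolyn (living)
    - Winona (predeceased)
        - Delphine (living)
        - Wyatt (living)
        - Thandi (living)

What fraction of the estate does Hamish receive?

Hamish receives 1/9 of the estate.

The entire €31,500 passes to the descendants.
That amount (€31,500) is divided at the children's generation into 3 shares of €10,500. Gwendolyn takes €10,500. The 2 shares of the deceased (Svea and Winona) are combined into a pool of €21,000.
That pool (€21,000) is divided at the grandchildren's generation equally among Hamish, Ione, Esperanza, Delphine, Wyatt, and Thandi: €3,500 each.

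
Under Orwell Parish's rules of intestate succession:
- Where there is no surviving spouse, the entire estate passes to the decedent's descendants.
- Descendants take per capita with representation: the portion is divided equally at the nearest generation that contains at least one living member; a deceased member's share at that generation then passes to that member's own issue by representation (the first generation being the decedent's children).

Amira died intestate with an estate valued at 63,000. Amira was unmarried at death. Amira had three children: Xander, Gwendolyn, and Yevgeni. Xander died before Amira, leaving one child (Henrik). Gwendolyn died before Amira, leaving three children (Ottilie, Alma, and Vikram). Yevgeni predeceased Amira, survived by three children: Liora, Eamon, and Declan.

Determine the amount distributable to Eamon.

The entire 63,000 passes to the descendants.
No child survives, so the initial division is made at the grandchildren's generation.
That amount (63,000) is divided into 7 shares of 9,000: Henrik, Ottilie, Alma, Vikram, Liora, Eamon, and Declan each take 9,000.

Eamon receives 9,000.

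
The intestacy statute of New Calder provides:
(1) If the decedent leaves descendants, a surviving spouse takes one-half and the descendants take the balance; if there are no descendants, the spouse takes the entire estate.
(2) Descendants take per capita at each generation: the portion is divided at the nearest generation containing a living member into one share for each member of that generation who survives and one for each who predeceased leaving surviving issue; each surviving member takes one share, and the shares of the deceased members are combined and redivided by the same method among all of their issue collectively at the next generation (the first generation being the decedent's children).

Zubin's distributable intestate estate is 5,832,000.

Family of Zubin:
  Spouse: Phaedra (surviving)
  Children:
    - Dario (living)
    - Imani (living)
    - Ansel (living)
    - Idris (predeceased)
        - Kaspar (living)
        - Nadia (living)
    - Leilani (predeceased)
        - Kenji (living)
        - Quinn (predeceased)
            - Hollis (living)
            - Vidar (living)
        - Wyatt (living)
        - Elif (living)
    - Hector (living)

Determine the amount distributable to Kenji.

Phaedra takes one-half of 5,832,000 = 2,916,000. The remaining 2,916,000 passes to the descendants.
The descendants' portion (2,916,000) is divided at the children's generation into 6 shares of 486,000. Dario, Imani, Ansel, and Hector each take 486,000. The 2 shares of the deceased (Idris and Leilani) are combined into a pool of 972,000.
That pool (972,000) is divided at the grandchildren's generation into 6 shares of 162,000. Kaspar, Nadia, Kenji, Wyatt, and Elif each take 162,000. The remaining share for the deceased Quinn (162,000) is carried to the next generation.
That pool (162,000) is divided at the great-grandchildren's generation equally among Hollis and Vidar: 81,000 each.

Kenji receives 162,000.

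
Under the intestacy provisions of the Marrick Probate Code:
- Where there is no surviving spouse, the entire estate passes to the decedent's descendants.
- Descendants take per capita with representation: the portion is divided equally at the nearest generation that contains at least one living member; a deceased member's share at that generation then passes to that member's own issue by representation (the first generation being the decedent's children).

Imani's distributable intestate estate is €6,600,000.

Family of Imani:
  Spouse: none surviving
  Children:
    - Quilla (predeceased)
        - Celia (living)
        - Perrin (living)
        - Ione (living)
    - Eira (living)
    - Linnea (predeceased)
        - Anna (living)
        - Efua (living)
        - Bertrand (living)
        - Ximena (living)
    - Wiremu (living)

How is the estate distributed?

The entire €6,600,000 passes to the descendants.
That amount (€6,600,000) is divided into 4 shares of €1,650,000: Eira and Wiremu each take €1,650,000; Quilla's €1,650,000 share passes to Quilla's issue; Linnea's €1,650,000 share passes to Linnea's issue.
Quilla's share (€1,650,000) is divided into 3 shares of €550,000: Celia, Perrin, and Ione each take €550,000.
Linnea's share (€1,650,000) is divided into 4 shares of €412,500: Anna, Efua, Bertrand, and Ximena each take €412,500.

Celia: €550,000; Perrin: €550,000; Ione: €550,000; Eira: €1,650,000; Anna: €412,500; Efua: €412,500; Bertrand: €412,500; Ximena: €412,500; Wiremu: €1,650,000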